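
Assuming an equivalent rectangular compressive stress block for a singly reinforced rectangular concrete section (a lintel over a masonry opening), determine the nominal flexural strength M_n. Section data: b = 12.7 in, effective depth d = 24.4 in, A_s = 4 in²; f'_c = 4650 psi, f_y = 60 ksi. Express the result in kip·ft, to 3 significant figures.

M_n ≈ 440 kip·ft

T = A_s f_y = 4 × 60 = 240 kips.
a = T/(0.85 f'_c b) = 240/(0.85 × 4.65 × 12.7) = 4.781 in.
M_n = T(d − a/2) = 240 × (24.4 − 2.3905) = 5282.3 kip·in = 5282.3/12 = 440.19 kip·ft.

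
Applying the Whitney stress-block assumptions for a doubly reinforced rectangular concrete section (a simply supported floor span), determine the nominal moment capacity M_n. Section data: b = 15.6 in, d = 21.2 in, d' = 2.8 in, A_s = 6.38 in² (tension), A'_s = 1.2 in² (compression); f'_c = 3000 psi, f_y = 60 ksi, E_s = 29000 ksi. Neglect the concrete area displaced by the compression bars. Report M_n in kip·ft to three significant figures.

Assume both steels yield.
a = (A_s − A'_s) f_y/(0.85 f'_c b) = (6.38 − 1.2) × 60/(0.85 × 3 × 15.6) = 7.813 in.
c = a/β₁ = 7.813/0.85 = 9.192 in; ε'_s = 0.003(c − d')/c = 0.0021 ≥ ε_y = 0.0021, so the compression steel yields.
M_n = (A_s − A'_s) f_y (d − a/2) + A'_s f_y (d − d') = 310.8 × (21.2 − 3.9065) + 72 × (21.2 − 2.8) = 5374.8 + 1324.8 = 6699.6 kip·in = 6699.6/12 = 558.30 kip·ft.

M_n ≈ 558 kip·ft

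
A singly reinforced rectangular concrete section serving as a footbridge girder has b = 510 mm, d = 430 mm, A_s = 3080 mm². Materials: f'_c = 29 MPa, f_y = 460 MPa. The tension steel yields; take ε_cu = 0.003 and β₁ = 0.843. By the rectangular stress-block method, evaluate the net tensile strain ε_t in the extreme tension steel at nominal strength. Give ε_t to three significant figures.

ε_t ≈ 0.00665

a = A_s f_y/(0.85 f'_c b) = 112.70 mm.
β₁ = 0.843, so c = a/β₁ = 112.70/0.843 = 133.69 mm.
From the linear strain diagram with ε_cu = 0.003: ε_t = 0.003 (d − c)/c = 0.003 × (430 − 133.69)/133.69 = 0.00665.
Since ε_t ≥ 0.005, the section is tension-controlled.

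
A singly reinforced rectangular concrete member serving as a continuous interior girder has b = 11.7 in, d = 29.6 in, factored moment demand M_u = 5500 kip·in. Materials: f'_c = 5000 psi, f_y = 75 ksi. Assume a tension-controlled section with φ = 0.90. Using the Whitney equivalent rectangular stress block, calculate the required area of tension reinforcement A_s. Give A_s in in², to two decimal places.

A_s ≈ 2.98 in²

M_n = M_u/φ = 5500/0.90 = 6111.11 kip·in.
From M_n = 0.85 f'_c a b (d − a/2):
a = d − √(d² − 2M_n/(0.85 f'_c b)) = 29.6 − √(29.6² − 2 × 6111.11/(0.85 × 5 × 11.7)) = 4.493 in.
A_s = 0.85 f'_c a b / f_y = 0.85 × 5 × 4.493 × 11.7 / 75 = 2.979 in².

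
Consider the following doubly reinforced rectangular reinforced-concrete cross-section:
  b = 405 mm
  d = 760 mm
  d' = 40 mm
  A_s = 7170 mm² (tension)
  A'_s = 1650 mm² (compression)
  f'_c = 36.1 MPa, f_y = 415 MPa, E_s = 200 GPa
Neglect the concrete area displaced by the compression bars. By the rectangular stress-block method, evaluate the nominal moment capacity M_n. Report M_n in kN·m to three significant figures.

Assume both tension and compression steel yield.
Net tension couple steel: A_s − A'_s = 5520 mm².
a = (A_s − A'_s) f_y / (0.85 f'_c b) = 2290800/(0.85 × 36.1 × 405) = 184.33 mm.
c = a/β₁ = 184.33/0.792 = 232.74 mm; ε'_s = 0.003(c − d')/c = 0.0025 ≥ f_y/E_s = 0.0021, so compression steel does yield.
M_n = (A_s − A'_s) f_y (d − a/2) + A'_s f_y (d − d') = [2290800 × (760 − 92.165) + 684750 × (760 − 40)] × 10⁻⁶ = 1529.88 + 493.02 = 2022.90 kN·m.

M_n ≈ 2020 kN·m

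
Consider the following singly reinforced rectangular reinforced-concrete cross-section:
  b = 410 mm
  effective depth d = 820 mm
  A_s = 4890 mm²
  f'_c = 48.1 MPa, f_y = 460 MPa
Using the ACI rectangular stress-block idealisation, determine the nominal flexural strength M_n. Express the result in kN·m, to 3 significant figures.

M_n ≈ 1690 kN·m

T = A_s f_y = 4890 × 460 = 2249400 N = 2249.4 kN.
From C = T: a = T/(0.85 f'_c b) = 2249400/(0.85 × 48.1 × 410) = 134.19 mm.
M_n = T(d − a/2) = 2249.4 kN × (820 − 67.095) mm = 1693.58 kN·m.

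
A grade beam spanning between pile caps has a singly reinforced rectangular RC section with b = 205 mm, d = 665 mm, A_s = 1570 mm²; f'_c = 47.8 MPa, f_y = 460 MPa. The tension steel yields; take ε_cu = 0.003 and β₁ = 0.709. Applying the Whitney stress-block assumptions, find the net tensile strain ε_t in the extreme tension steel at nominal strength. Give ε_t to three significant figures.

ε_t ≈ 0.0133

a = A_s f_y/(0.85 f'_c b) = 86.71 mm.
β₁ = 0.709, so c = a/β₁ = 86.71/0.709 = 122.30 mm.
From the linear strain diagram with ε_cu = 0.003: ε_t = 0.003 (d − c)/c = 0.003 × (665 − 122.30)/122.30 = 0.0133.
Since ε_t ≥ 0.005, the section is tension-controlled.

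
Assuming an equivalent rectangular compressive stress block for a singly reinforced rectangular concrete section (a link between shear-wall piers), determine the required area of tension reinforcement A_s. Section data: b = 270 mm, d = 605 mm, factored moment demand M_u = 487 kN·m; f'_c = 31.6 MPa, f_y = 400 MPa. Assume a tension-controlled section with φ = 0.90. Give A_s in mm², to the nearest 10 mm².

A_s ≈ 2530 mm²

M_n = M_u/φ = 487/0.90 = 541.111 kN·m.
With M_n = 0.85 f'_c a b (d − a/2), solve the quadratic for a:
a = d − √(d² − 2M_n/(0.85 f'_c b)) = 605 − √(605² − 2 × 541.111×10⁶/(0.85 × 31.6 × 270)) = 139.38 mm.
A_s = 0.85 f'_c a b / f_y = 0.85 × 31.6 × 139.38 × 270 / 400 = 2527.0 mm².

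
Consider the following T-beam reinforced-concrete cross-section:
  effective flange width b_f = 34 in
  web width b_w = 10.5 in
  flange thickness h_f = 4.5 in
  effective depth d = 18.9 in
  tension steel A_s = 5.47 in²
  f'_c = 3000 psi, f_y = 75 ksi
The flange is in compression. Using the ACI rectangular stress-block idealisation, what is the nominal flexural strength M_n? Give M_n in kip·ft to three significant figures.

M_n ≈ 565 kip·ft

Tension: T = A_s f_y = 5.47 × 75 = 410.25 kips.
Try a within the flange: a = T/(0.85 f'_c b_f) = 410.25/(0.85 × 3 × 34) = 4.732 in.
a = 4.732 > h_f = 4.5 in: the block extends into the web. Split into flange-overhang and web parts.
C_f = 0.85 f'_c (b_f − b_w) h_f = 0.85 × 3 × (34 − 10.5) × 4.5 = 269.7 kips.
Remaining web compression depth: a_w = (T − C_f)/(0.85 f'_c b_w) = (410.25 − 269.7)/(0.85 × 3 × 10.5) = 5.249 in.
M_n = C_f(d − h_f/2) + (T − C_f)(d − a_w/2) = 269.7 × (18.9 − 2.25) + 140.55 × (18.9 − 2.6245) = 4490.5 + 2287.5 = 6778.0 kip·in.
M_n = 6778.0/12 = 564.83 kip·ft.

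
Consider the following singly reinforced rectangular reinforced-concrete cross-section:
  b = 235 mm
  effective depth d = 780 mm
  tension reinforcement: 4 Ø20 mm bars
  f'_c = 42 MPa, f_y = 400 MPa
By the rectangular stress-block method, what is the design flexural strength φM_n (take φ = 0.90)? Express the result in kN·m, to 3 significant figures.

φM_n ≈ 339 kN·m

A_s = 4 × 314 = 1256 mm².
T = A_s f_y = 1256 × 400 = 502400 N = 502.4 kN.
From C = T: a = T/(0.85 f'_c b) = 502400/(0.85 × 42 × 235) = 59.88 mm.
M_n = T(d − a/2) = 502.4 kN × (780 − 29.94) mm = 376.83 kN·m.
φM_n = 0.90 × 376.83 = 339.15 kN·m.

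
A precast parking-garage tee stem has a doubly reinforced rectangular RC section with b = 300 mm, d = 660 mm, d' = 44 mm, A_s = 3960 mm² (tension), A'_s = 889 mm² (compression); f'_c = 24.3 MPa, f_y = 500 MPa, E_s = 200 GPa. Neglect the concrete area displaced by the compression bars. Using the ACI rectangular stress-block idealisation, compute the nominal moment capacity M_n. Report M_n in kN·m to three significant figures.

M_n ≈ 1100 kN·m

Assume both tension and compression steel yield.
Net tension couple steel: A_s − A'_s = 3071 mm².
a = (A_s − A'_s) f_y / (0.85 f'_c b) = 1535500/(0.85 × 24.3 × 300) = 247.80 mm.
c = a/β₁ = 247.80/0.85 = 291.53 mm; ε'_s = 0.003(c − d')/c = 0.0025 ≥ f_y/E_s = 0.0025, so compression steel does yield.
M_n = (A_s − A'_s) f_y (d − a/2) + A'_s f_y (d − d') = [1535500 × (660 − 123.9) + 444500 × (660 − 44)] × 10⁻⁶ = 823.18 + 273.81 = 1096.99 kN·m.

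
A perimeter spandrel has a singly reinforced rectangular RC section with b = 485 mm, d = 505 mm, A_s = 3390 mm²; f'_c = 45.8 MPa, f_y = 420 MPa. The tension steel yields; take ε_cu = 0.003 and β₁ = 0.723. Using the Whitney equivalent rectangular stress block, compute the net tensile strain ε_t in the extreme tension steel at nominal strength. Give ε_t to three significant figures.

ε_t ≈ 0.0115

a = A_s f_y/(0.85 f'_c b) = 75.41 mm.
β₁ = 0.723, so c = a/β₁ = 75.41/0.723 = 104.30 mm.
From the linear strain diagram with ε_cu = 0.003: ε_t = 0.003 (d − c)/c = 0.003 × (505 − 104.30)/104.30 = 0.0115.
Since ε_t ≥ 0.005, the section is tension-controlled.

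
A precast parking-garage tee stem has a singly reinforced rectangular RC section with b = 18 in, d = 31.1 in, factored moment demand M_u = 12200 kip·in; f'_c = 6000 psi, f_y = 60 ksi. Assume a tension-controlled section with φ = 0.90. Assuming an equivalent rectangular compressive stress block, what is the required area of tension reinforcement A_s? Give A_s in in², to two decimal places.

M_n = M_u/φ = 12200/0.90 = 13555.6 kip·in.
From M_n = 0.85 f'_c a b (d − a/2):
a = d − √(d² − 2M_n/(0.85 f'_c b)) = 31.1 − √(31.1² − 2 × 13555.6/(0.85 × 6 × 18)) = 5.179 in.
A_s = 0.85 f'_c a b / f_y = 0.85 × 6 × 5.179 × 18 / 60 = 7.924 in².

A_s ≈ 7.92 in²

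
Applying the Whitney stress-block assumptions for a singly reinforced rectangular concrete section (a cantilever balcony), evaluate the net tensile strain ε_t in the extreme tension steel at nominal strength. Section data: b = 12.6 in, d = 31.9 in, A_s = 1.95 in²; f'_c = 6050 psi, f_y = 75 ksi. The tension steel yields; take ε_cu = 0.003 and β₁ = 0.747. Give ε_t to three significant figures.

ε_t ≈ 0.0287

a = A_s f_y/(0.85 f'_c b) = 2.257 in.
β₁ = 0.747, so c = a/β₁ = 2.257/0.747 = 3.021 in.
From the linear strain diagram with ε_cu = 0.003: ε_t = 0.003 (d − c)/c = 0.003 × (31.9 − 3.021)/3.021 = 0.0287.
Since ε_t ≥ 0.005, the section is tension-controlled.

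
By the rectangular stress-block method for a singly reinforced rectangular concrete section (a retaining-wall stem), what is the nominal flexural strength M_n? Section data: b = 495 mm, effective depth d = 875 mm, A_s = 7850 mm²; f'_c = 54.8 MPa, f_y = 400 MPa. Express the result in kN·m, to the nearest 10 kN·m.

M_n ≈ 2530 kN·m

T = A_s f_y = 7850 × 400 = 3140000 N = 3140 kN.
From C = T: a = T/(0.85 f'_c b) = 3140000/(0.85 × 54.8 × 495) = 136.18 mm.
M_n = T(d − a/2) = 3140 kN × (875 − 68.09) mm = 2533.70 kN·m.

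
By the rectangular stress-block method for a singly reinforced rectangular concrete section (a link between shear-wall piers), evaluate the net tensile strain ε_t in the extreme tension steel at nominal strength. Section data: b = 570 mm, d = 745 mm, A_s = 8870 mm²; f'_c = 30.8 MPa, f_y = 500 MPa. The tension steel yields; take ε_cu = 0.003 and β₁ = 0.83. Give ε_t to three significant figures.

ε_t ≈ 0.00324

a = A_s f_y/(0.85 f'_c b) = 297.20 mm.
β₁ = 0.83, so c = a/β₁ = 297.20/0.83 = 358.07 mm.
From the linear strain diagram with ε_cu = 0.003: ε_t = 0.003 (d − c)/c = 0.003 × (745 − 358.07)/358.07 = 0.00324.
ε_t < 0.004 — the section is over-reinforced for flexure under ACI limits.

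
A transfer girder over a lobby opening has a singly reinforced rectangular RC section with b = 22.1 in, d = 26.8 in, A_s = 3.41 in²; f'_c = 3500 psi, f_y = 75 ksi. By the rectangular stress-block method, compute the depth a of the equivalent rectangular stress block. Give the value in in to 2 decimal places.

T = A_s f_y = 3.41 × 75 = 255.75 kips.
a = T/(0.85 f'_c b) = 255.75/(0.85 × 3.5 × 22.1) = 3.89 in.

a ≈ 3.89 in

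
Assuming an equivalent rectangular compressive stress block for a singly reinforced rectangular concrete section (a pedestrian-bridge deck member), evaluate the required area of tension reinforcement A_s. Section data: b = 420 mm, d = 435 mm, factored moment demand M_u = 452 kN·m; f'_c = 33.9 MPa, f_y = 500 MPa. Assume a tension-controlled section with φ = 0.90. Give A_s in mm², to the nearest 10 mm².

A_s ≈ 2640 mm²

M_n = M_u/φ = 452/0.90 = 502.222 kN·m.
With M_n = 0.85 f'_c a b (d − a/2), solve the quadratic for a:
a = d − √(d² − 2M_n/(0.85 f'_c b)) = 435 − √(435² − 2 × 502.222×10⁶/(0.85 × 33.9 × 420)) = 109.07 mm.
A_s = 0.85 f'_c a b / f_y = 0.85 × 33.9 × 109.07 × 420 / 500 = 2640.0 mm².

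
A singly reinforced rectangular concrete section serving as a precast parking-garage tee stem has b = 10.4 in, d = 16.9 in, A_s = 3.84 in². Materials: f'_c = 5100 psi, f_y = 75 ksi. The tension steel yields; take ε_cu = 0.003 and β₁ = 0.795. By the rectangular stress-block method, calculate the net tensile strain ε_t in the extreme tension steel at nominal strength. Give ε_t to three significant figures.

a = A_s f_y/(0.85 f'_c b) = 6.388 in.
β₁ = 0.795, so c = a/β₁ = 6.388/0.795 = 8.035 in.
From the linear strain diagram with ε_cu = 0.003: ε_t = 0.003 (d − c)/c = 0.003 × (16.9 − 8.035)/8.035 = 0.00331.
ε_t < 0.004 — the section is over-reinforced for flexure under ACI limits.

ε_t ≈ 0.00331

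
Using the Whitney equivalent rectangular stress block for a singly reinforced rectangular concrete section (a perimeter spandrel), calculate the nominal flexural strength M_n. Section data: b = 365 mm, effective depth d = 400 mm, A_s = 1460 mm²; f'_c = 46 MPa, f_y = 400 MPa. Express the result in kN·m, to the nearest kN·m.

M_n ≈ 222 kN·m

T = A_s f_y = 1460 × 400 = 584000 N = 584 kN.
From C = T: a = T/(0.85 f'_c b) = 584000/(0.85 × 46 × 365) = 40.92 mm.
M_n = T(d − a/2) = 584 kN × (400 − 20.46) mm = 221.65 kN·m.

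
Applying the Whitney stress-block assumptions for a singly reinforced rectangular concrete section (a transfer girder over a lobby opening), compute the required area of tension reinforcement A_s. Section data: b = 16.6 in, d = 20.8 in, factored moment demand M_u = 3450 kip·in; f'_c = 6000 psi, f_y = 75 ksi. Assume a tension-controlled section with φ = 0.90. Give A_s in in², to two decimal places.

A_s ≈ 2.60 in²

M_n = M_u/φ = 3450/0.90 = 3833.33 kip·in.
From M_n = 0.85 f'_c a b (d − a/2):
a = d − √(d² − 2M_n/(0.85 f'_c b)) = 20.8 − √(20.8² − 2 × 3833.33/(0.85 × 6 × 16.6)) = 2.305 in.
A_s = 0.85 f'_c a b / f_y = 0.85 × 6 × 2.305 × 16.6 / 75 = 2.602 in².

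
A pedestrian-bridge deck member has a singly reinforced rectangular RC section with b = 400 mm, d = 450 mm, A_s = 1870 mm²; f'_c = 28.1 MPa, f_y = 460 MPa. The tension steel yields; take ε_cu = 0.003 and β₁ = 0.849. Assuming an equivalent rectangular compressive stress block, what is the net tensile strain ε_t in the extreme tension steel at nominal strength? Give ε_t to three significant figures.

a = A_s f_y/(0.85 f'_c b) = 90.04 mm.
β₁ = 0.849, so c = a/β₁ = 90.04/0.849 = 106.05 mm.
From the linear strain diagram with ε_cu = 0.003: ε_t = 0.003 (d − c)/c = 0.003 × (450 − 106.05)/106.05 = 0.00973.
Since ε_t ≥ 0.005, the section is tension-controlled.

ε_t ≈ 0.00973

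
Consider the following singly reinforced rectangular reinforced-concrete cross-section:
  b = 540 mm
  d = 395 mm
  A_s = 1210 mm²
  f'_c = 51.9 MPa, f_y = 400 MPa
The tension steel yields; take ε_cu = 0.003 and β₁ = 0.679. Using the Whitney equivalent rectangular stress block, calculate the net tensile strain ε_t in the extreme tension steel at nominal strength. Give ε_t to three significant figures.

ε_t ≈ 0.0366

a = A_s f_y/(0.85 f'_c b) = 20.32 mm.
β₁ = 0.679, so c = a/β₁ = 20.32/0.679 = 29.93 mm.
From the linear strain diagram with ε_cu = 0.003: ε_t = 0.003 (d − c)/c = 0.003 × (395 − 29.93)/29.93 = 0.0366.
Since ε_t ≥ 0.005, the section is tension-controlled.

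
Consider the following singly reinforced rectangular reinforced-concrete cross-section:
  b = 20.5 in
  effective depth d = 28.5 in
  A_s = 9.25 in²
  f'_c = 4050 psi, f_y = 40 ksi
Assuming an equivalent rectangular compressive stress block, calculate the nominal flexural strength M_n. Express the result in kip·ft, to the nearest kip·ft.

T = A_s f_y = 9.25 × 40 = 370 kips.
a = T/(0.85 f'_c b) = 370/(0.85 × 4.05 × 20.5) = 5.243 in.
M_n = T(d − a/2) = 370 × (28.5 − 2.6215) = 9575.0 kip·in = 9575.0/12 = 797.92 kip·ft.

M_n ≈ 798 kip·ft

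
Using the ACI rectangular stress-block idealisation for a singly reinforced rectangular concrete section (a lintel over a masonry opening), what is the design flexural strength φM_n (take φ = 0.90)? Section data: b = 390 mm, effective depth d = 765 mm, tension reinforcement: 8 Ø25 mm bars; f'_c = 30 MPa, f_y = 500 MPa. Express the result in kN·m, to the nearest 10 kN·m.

A_s = 8 × 491 = 3928 mm².
T = A_s f_y = 3928 × 500 = 1964000 N = 1964 kN.
From C = T: a = T/(0.85 f'_c b) = 1964000/(0.85 × 30 × 390) = 197.49 mm.
M_n = T(d − a/2) = 1964 kN × (765 − 98.745) mm = 1308.52 kN·m.
φM_n = 0.90 × 1308.52 = 1177.67 kN·m.

φM_n ≈ 1180 kN·m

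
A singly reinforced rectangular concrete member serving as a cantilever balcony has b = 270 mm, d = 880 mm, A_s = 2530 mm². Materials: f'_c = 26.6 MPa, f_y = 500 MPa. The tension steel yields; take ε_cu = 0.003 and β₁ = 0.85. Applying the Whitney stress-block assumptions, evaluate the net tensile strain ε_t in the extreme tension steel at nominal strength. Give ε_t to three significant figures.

a = A_s f_y/(0.85 f'_c b) = 207.22 mm.
β₁ = 0.85, so c = a/β₁ = 207.22/0.85 = 243.79 mm.
From the linear strain diagram with ε_cu = 0.003: ε_t = 0.003 (d − c)/c = 0.003 × (880 − 243.79)/243.79 = 0.00783.
Since ε_t ≥ 0.005, the section is tension-controlled.

ε_t ≈ 0.00783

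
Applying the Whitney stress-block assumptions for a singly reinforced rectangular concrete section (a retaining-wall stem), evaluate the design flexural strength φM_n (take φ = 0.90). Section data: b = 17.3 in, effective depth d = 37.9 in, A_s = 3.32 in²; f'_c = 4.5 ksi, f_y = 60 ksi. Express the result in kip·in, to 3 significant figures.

φM_n ≈ 6520 kip·in

T = A_s f_y = 3.32 × 60 = 199.2 kips.
a = T/(0.85 f'_c b) = 199.2/(0.85 × 4.5 × 17.3) = 3.010 in.
M_n = T(d − a/2) = 199.2 × (37.9 − 1.505) = 7249.9 kip·in.
φM_n = 0.90 × 7249.9 = 6524.9 kip·in.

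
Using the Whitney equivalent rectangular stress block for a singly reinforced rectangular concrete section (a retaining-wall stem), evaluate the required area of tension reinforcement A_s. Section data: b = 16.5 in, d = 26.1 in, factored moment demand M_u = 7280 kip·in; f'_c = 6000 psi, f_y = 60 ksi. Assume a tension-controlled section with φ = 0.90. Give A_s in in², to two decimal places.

A_s ≈ 5.59 in²

M_n = M_u/φ = 7280/0.90 = 8088.89 kip·in.
From M_n = 0.85 f'_c a b (d − a/2):
a = d − √(d² − 2M_n/(0.85 f'_c b)) = 26.1 − √(26.1² − 2 × 8088.89/(0.85 × 6 × 16.5)) = 3.988 in.
A_s = 0.85 f'_c a b / f_y = 0.85 × 6 × 3.988 × 16.5 / 60 = 5.593 in².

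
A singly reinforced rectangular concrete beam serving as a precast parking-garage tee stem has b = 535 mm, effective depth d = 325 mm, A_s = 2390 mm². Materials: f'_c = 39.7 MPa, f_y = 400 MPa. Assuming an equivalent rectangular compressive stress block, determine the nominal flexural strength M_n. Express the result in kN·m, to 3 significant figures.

M_n ≈ 285 kN·m

T = A_s f_y = 2390 × 400 = 956000 N = 956 kN.
From C = T: a = T/(0.85 f'_c b) = 956000/(0.85 × 39.7 × 535) = 52.95 mm.
M_n = T(d − a/2) = 956 kN × (325 − 26.475) mm = 285.39 kN·m.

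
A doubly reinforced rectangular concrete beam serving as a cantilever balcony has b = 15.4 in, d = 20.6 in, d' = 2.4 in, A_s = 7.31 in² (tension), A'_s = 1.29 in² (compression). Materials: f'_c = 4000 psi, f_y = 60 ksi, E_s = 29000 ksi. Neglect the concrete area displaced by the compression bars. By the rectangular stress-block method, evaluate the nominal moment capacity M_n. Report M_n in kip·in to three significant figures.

M_n ≈ 7600 kip·in

Assume both steels yield.
a = (A_s − A'_s) f_y/(0.85 f'_c b) = (7.31 − 1.29) × 60/(0.85 × 4 × 15.4) = 6.898 in.
c = a/β₁ = 6.898/0.85 = 8.115 in; ε'_s = 0.003(c − d')/c = 0.0021 ≥ ε_y = 0.0021, so the compression steel yields.
M_n = (A_s − A'_s) f_y (d − a/2) + A'_s f_y (d − d') = 361.2 × (20.6 − 3.449) + 77.4 × (20.6 − 2.4) = 6194.9 + 1408.7 = 7603.6 kip·in.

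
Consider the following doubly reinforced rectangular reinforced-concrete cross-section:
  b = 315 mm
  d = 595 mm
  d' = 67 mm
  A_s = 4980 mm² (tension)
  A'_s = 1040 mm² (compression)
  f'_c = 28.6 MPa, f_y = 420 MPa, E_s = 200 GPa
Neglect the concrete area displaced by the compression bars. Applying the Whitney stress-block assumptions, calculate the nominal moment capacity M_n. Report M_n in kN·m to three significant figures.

M_n ≈ 1040 kN·m

Assume both tension and compression steel yield.
Net tension couple steel: A_s − A'_s = 3940 mm².
a = (A_s − A'_s) f_y / (0.85 f'_c b) = 1654800/(0.85 × 28.6 × 315) = 216.10 mm.
c = a/β₁ = 216.10/0.846 = 255.44 mm; ε'_s = 0.003(c − d')/c = 0.0022 ≥ f_y/E_s = 0.0021, so compression steel does yield.
M_n = (A_s − A'_s) f_y (d − a/2) + A'_s f_y (d − d') = [1654800 × (595 − 108.05) + 436800 × (595 − 67)] × 10⁻⁶ = 805.80 + 230.63 = 1036.43 kN·m.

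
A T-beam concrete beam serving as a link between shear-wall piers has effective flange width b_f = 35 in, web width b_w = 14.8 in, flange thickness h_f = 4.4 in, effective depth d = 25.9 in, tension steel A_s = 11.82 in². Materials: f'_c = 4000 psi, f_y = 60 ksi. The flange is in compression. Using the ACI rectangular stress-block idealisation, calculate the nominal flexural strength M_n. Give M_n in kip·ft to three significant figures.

M_n ≈ 1340 kip·ft

Tension: T = A_s f_y = 11.82 × 60 = 709.2 kips.
Try a within the flange: a = T/(0.85 f'_c b_f) = 709.2/(0.85 × 4 × 35) = 5.960 in.
a = 5.960 > h_f = 4.4 in: the block extends into the web. Split into flange-overhang and web parts.
C_f = 0.85 f'_c (b_f − b_w) h_f = 0.85 × 4 × (35 − 14.8) × 4.4 = 302.2 kips.
Remaining web compression depth: a_w = (T − C_f)/(0.85 f'_c b_w) = (709.2 − 302.2)/(0.85 × 4 × 14.8) = 8.088 in.
M_n = C_f(d − h_f/2) + (T − C_f)(d − a_w/2) = 302.2 × (25.9 − 2.2) + 407 × (25.9 − 4.044) = 7162.1 + 8895.4 = 16057.5 kip·in.
M_n = 16057.5/12 = 1338.13 kip·ft.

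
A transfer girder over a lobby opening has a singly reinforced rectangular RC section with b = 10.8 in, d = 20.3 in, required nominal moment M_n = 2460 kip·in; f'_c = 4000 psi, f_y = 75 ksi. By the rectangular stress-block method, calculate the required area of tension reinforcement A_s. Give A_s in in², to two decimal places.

From M_n = 0.85 f'_c a b (d − a/2):
a = d − √(d² − 2M_n/(0.85 f'_c b)) = 20.3 − √(20.3² − 2 × 2460/(0.85 × 4 × 10.8)) = 3.624 in.
A_s = 0.85 f'_c a b / f_y = 0.85 × 4 × 3.624 × 10.8 / 75 = 1.774 in².

A_s ≈ 1.77 in²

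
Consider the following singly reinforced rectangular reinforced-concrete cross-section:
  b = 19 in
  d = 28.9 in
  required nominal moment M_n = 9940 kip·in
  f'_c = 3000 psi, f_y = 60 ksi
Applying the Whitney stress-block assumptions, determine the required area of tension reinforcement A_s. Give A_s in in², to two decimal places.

From M_n = 0.85 f'_c a b (d − a/2):
a = d − √(d² − 2M_n/(0.85 f'_c b)) = 28.9 − √(28.9² − 2 × 9940/(0.85 × 3 × 19)) = 8.287 in.
A_s = 0.85 f'_c a b / f_y = 0.85 × 3 × 8.287 × 19 / 60 = 6.692 in².

A_s ≈ 6.69 in²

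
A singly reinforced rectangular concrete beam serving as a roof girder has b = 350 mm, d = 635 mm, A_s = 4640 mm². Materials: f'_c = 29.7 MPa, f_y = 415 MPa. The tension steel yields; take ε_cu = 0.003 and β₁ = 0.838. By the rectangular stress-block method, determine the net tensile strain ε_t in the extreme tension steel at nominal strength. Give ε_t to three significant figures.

a = A_s f_y/(0.85 f'_c b) = 217.93 mm.
β₁ = 0.838, so c = a/β₁ = 217.93/0.838 = 260.06 mm.
From the linear strain diagram with ε_cu = 0.003: ε_t = 0.003 (d − c)/c = 0.003 × (635 − 260.06)/260.06 = 0.00433.
ε_t is between 0.004 and 0.005 — transition zone.

ε_t ≈ 0.00433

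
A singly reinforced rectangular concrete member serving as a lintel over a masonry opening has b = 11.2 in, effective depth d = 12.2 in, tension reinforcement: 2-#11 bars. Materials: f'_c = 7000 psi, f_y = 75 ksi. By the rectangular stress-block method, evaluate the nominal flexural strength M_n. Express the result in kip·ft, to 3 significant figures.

A_s = 2 × 1.56 = 3.12 in².
T = A_s f_y = 3.12 × 75 = 234 kips.
a = T/(0.85 f'_c b) = 234/(0.85 × 7 × 11.2) = 3.511 in.
M_n = T(d − a/2) = 234 × (12.2 − 1.7555) = 2444.0 kip·in = 2444.0/12 = 203.67 kip·ft.

M_n ≈ 204 kip·ft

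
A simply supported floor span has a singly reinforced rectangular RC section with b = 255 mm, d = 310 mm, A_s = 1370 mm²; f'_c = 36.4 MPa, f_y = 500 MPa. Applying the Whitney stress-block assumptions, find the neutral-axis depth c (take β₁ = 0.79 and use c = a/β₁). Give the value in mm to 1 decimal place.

T = A_s f_y = 1370 × 500 = 685000 N = 685 kN.
Setting C = 0.85 f'_c a b equal to T: a = 685000/(0.85 × 36.4 × 255) = 86.822 mm.
With β₁ = 0.79, c = a/β₁ = 86.822/0.79 = 109.9 mm.

c ≈ 109.9 mm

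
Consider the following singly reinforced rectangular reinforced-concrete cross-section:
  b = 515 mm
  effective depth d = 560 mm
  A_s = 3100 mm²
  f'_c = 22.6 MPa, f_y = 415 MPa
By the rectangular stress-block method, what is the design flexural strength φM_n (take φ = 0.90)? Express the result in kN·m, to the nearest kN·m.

φM_n ≈ 573 kN·m

T = A_s f_y = 3100 × 415 = 1286500 N = 1286.5 kN.
From C = T: a = T/(0.85 f'_c b) = 1286500/(0.85 × 22.6 × 515) = 130.04 mm.
M_n = T(d − a/2) = 1286.5 kN × (560 − 65.02) mm = 636.79 kN·m.
φM_n = 0.90 × 636.79 = 573.11 kN·m.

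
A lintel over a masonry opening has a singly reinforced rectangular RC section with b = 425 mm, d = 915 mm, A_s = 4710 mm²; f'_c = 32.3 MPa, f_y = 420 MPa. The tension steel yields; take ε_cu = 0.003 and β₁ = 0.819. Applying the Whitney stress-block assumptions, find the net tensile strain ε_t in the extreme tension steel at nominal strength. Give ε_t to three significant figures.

ε_t ≈ 0.0103

a = A_s f_y/(0.85 f'_c b) = 169.54 mm.
β₁ = 0.819, so c = a/β₁ = 169.54/0.819 = 207.01 mm.
From the linear strain diagram with ε_cu = 0.003: ε_t = 0.003 (d − c)/c = 0.003 × (915 − 207.01)/207.01 = 0.0103.
Since ε_t ≥ 0.005, the section is tension-controlled.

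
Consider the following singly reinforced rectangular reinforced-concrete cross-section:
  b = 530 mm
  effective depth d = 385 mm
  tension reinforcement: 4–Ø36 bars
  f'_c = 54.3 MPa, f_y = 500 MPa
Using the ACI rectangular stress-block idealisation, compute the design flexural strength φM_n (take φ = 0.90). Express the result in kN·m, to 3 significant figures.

φM_n ≈ 629 kN·m

A_s = 4 × 1018 = 4072 mm².
T = A_s f_y = 4072 × 500 = 2036000 N = 2036 kN.
From C = T: a = T/(0.85 f'_c b) = 2036000/(0.85 × 54.3 × 530) = 83.23 mm.
M_n = T(d − a/2) = 2036 kN × (385 − 41.615) mm = 699.13 kN·m.
φM_n = 0.90 × 699.13 = 629.22 kN·m.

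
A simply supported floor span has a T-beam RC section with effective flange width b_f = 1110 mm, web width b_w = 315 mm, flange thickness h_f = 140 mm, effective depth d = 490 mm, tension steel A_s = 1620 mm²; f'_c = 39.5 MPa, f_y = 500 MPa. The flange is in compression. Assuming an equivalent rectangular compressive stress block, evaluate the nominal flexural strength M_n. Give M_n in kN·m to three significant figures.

M_n ≈ 388 kN·m

Tension: T = A_s f_y = 1620 × 500 = 810000 N.
Try a within the flange: a = T/(0.85 f'_c b_f) = 810000/(0.85 × 39.5 × 1110) = 21.73 mm.
Since a = 21.73 ≤ h_f = 140 mm, the stress block lies entirely in the flange; analyse as a rectangular beam of width b_f.
M_n = T(d − a/2) = 810000 × (490 − 10.865) = 388.10 × 10⁶ N·mm.
M_n = 388.10 kN·m.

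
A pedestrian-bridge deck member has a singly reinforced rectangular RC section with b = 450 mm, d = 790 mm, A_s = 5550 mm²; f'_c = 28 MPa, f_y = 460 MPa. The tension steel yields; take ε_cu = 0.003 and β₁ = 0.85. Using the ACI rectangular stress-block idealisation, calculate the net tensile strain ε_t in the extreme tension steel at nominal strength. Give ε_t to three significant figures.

a = A_s f_y/(0.85 f'_c b) = 238.38 mm.
β₁ = 0.85, so c = a/β₁ = 238.38/0.85 = 280.45 mm.
From the linear strain diagram with ε_cu = 0.003: ε_t = 0.003 (d − c)/c = 0.003 × (790 − 280.45)/280.45 = 0.00545.
Since ε_t ≥ 0.005, the section is tension-controlled.

ε_t ≈ 0.00545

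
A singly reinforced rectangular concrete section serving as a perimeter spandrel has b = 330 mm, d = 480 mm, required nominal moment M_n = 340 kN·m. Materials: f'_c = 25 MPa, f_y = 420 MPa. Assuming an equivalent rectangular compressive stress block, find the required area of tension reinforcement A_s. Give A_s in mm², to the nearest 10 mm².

With M_n = 0.85 f'_c a b (d − a/2), solve the quadratic for a:
a = d − √(d² − 2M_n/(0.85 f'_c b)) = 480 − √(480² − 2 × 340×10⁶/(0.85 × 25 × 330)) = 114.72 mm.
A_s = 0.85 f'_c a b / f_y = 0.85 × 25 × 114.72 × 330 / 420 = 1915.4 mm².

A_s ≈ 1920 mm²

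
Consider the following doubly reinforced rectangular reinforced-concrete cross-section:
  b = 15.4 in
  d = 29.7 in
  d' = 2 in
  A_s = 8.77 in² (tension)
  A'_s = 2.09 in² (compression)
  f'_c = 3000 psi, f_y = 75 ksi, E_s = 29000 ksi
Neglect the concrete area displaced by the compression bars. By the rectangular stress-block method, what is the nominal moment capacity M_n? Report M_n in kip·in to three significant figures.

M_n ≈ 16000 kip·in

Assume both steels yield.
a = (A_s − A'_s) f_y/(0.85 f'_c b) = (8.77 − 2.09) × 75/(0.85 × 3 × 15.4) = 12.758 in.
c = a/β₁ = 12.758/0.85 = 15.009 in; ε'_s = 0.003(c − d')/c = 0.0026 ≥ ε_y = 0.0026, so the compression steel yields.
M_n = (A_s − A'_s) f_y (d − a/2) + A'_s f_y (d − d') = 501 × (29.7 − 6.379) + 156.75 × (29.7 − 2) = 11683.8 + 4342.0 = 16025.8 kip·in.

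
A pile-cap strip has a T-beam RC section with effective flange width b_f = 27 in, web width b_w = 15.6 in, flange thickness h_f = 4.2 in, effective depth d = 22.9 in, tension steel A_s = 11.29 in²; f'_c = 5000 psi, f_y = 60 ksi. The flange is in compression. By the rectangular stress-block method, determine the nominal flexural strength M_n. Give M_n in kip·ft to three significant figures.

M_n ≈ 1120 kip·ft

Tension: T = A_s f_y = 11.29 × 60 = 677.4 kips.
Try a within the flange: a = T/(0.85 f'_c b_f) = 677.4/(0.85 × 5 × 27) = 5.903 in.
a = 5.903 > h_f = 4.2 in: the block extends into the web. Split into flange-overhang and web parts.
C_f = 0.85 f'_c (b_f − b_w) h_f = 0.85 × 5 × (27 − 15.6) × 4.2 = 203.5 kips.
Remaining web compression depth: a_w = (T − C_f)/(0.85 f'_c b_w) = (677.4 − 203.5)/(0.85 × 5 × 15.6) = 7.148 in.
M_n = C_f(d − h_f/2) + (T − C_f)(d − a_w/2) = 203.5 × (22.9 − 2.1) + 473.9 × (22.9 − 3.574) = 4232.8 + 9158.6 = 13391.4 kip·in.
M_n = 13391.4/12 = 1115.95 kip·ft.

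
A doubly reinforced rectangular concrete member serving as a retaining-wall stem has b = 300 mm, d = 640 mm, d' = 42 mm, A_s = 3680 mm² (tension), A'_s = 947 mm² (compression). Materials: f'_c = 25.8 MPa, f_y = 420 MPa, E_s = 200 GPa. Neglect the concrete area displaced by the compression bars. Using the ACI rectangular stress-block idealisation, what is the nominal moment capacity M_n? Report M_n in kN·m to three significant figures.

Assume both tension and compression steel yield.
Net tension couple steel: A_s − A'_s = 2733 mm².
a = (A_s − A'_s) f_y / (0.85 f'_c b) = 1147860/(0.85 × 25.8 × 300) = 174.47 mm.
c = a/β₁ = 174.47/0.85 = 205.26 mm; ε'_s = 0.003(c − d')/c = 0.0024 ≥ f_y/E_s = 0.0021, so compression steel does yield.
M_n = (A_s − A'_s) f_y (d − a/2) + A'_s f_y (d − d') = [1147860 × (640 − 87.235) + 397740 × (640 − 42)] × 10⁻⁶ = 634.50 + 237.85 = 872.35 kN·m.

M_n ≈ 872 kN·m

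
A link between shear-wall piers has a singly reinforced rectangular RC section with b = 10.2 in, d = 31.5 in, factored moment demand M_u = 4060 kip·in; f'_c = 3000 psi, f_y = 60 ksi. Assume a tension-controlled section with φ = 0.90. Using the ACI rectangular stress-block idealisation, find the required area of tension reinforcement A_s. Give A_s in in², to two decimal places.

A_s ≈ 2.64 in²

M_n = M_u/φ = 4060/0.90 = 4511.11 kip·in.
From M_n = 0.85 f'_c a b (d − a/2):
a = d − √(d² − 2M_n/(0.85 f'_c b)) = 31.5 − √(31.5² − 2 × 4511.11/(0.85 × 3 × 10.2)) = 6.096 in.
A_s = 0.85 f'_c a b / f_y = 0.85 × 3 × 6.096 × 10.2 / 60 = 2.643 in².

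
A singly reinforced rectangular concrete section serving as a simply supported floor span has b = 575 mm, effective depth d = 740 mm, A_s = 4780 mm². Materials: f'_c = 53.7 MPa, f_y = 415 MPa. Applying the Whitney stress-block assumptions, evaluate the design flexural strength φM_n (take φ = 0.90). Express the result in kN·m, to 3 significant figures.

T = A_s f_y = 4780 × 415 = 1983700 N = 1983.7 kN.
From C = T: a = T/(0.85 f'_c b) = 1983700/(0.85 × 53.7 × 575) = 75.58 mm.
M_n = T(d − a/2) = 1983.7 kN × (740 − 37.79) mm = 1392.97 kN·m.
φM_n = 0.90 × 1392.97 = 1253.67 kN·m.

φM_n ≈ 1250 kN·m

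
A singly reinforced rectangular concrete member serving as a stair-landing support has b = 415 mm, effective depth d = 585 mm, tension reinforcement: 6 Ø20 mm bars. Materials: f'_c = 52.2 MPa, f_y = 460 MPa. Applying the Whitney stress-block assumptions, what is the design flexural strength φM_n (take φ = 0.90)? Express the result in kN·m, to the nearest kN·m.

A_s = 6 × 314 = 1884 mm².
T = A_s f_y = 1884 × 460 = 866640 N = 866.64 kN.
From C = T: a = T/(0.85 f'_c b) = 866640/(0.85 × 52.2 × 415) = 47.07 mm.
M_n = T(d − a/2) = 866.64 kN × (585 − 23.535) mm = 486.59 kN·m.
φM_n = 0.90 × 486.59 = 437.93 kN·m.

φM_n ≈ 438 kN·m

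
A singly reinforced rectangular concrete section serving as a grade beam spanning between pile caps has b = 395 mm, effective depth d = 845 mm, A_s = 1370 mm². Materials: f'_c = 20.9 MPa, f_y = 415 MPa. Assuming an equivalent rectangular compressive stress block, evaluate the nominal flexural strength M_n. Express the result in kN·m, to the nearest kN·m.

T = A_s f_y = 1370 × 415 = 568550 N = 568.55 kN.
From C = T: a = T/(0.85 f'_c b) = 568550/(0.85 × 20.9 × 395) = 81.02 mm.
M_n = T(d − a/2) = 568.55 kN × (845 − 40.51) mm = 457.39 kN·m.

M_n ≈ 457 kN·m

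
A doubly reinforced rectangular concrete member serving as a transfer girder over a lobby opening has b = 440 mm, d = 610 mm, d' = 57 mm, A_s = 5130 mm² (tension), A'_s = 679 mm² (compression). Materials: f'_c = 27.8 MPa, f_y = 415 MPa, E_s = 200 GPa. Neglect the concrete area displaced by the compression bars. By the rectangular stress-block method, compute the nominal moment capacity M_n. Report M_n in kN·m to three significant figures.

Assume both tension and compression steel yield.
Net tension couple steel: A_s − A'_s = 4451 mm².
a = (A_s − A'_s) f_y / (0.85 f'_c b) = 1847165/(0.85 × 27.8 × 440) = 177.66 mm.
c = a/β₁ = 177.66/0.85 = 209.01 mm; ε'_s = 0.003(c − d')/c = 0.0022 ≥ f_y/E_s = 0.0021, so compression steel does yield.
M_n = (A_s − A'_s) f_y (d − a/2) + A'_s f_y (d − d') = [1847165 × (610 − 88.83) + 281785 × (610 − 57)] × 10⁻⁶ = 962.69 + 155.83 = 1118.52 kN·m.

M_n ≈ 1120 kN·m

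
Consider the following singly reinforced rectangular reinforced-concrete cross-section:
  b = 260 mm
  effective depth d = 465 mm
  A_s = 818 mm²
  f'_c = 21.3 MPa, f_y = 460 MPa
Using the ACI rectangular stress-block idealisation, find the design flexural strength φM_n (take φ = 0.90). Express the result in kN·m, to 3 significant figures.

φM_n ≈ 144 kN·m

T = A_s f_y = 818 × 460 = 376280 N = 376.28 kN.
From C = T: a = T/(0.85 f'_c b) = 376280/(0.85 × 21.3 × 260) = 79.94 mm.
M_n = T(d − a/2) = 376.28 kN × (465 − 39.97) mm = 159.93 kN·m.
φM_n = 0.90 × 159.93 = 143.94 kN·m.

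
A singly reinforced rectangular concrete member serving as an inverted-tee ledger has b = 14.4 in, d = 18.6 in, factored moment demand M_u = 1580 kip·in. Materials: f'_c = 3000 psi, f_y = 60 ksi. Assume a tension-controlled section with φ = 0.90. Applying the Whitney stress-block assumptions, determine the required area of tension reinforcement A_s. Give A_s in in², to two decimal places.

A_s ≈ 1.70 in²

M_n = M_u/φ = 1580/0.90 = 1755.56 kip·in.
From M_n = 0.85 f'_c a b (d − a/2):
a = d − √(d² − 2M_n/(0.85 f'_c b)) = 18.6 − √(18.6² − 2 × 1755.56/(0.85 × 3 × 14.4)) = 2.778 in.
A_s = 0.85 f'_c a b / f_y = 0.85 × 3 × 2.778 × 14.4 / 60 = 1.700 in².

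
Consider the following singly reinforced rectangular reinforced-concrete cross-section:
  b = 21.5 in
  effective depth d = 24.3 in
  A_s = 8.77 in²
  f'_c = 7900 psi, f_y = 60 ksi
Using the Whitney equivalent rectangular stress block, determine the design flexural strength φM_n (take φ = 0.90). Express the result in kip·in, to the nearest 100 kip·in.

φM_n ≈ 10600 kip·in

T = A_s f_y = 8.77 × 60 = 526.2 kips.
a = T/(0.85 f'_c b) = 526.2/(0.85 × 7.9 × 21.5) = 3.645 in.
M_n = T(d − a/2) = 526.2 × (24.3 − 1.8225) = 11827.7 kip·in.
φM_n = 0.90 × 11827.7 = 10644.9 kip·in.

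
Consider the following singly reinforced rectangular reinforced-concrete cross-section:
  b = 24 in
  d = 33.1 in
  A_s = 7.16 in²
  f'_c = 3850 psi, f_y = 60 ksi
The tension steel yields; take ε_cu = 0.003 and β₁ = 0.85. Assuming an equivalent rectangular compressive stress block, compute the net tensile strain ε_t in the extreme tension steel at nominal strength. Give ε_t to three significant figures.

a = A_s f_y/(0.85 f'_c b) = 5.470 in.
β₁ = 0.85, so c = a/β₁ = 5.470/0.85 = 6.435 in.
From the linear strain diagram with ε_cu = 0.003: ε_t = 0.003 (d − c)/c = 0.003 × (33.1 − 6.435)/6.435 = 0.0124.
Since ε_t ≥ 0.005, the section is tension-controlled.

ε_t ≈ 0.0124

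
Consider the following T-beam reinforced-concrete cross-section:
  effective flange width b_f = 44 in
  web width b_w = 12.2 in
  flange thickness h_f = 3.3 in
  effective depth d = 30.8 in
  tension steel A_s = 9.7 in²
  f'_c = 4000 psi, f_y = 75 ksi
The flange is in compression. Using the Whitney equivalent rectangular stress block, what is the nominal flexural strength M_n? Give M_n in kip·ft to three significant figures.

Tension: T = A_s f_y = 9.7 × 75 = 727.5 kips.
Try a within the flange: a = T/(0.85 f'_c b_f) = 727.5/(0.85 × 4 × 44) = 4.863 in.
a = 4.863 > h_f = 3.3 in: the block extends into the web. Split into flange-overhang and web parts.
C_f = 0.85 f'_c (b_f − b_w) h_f = 0.85 × 4 × (44 − 12.2) × 3.3 = 356.8 kips.
Remaining web compression depth: a_w = (T − C_f)/(0.85 f'_c b_w) = (727.5 − 356.8)/(0.85 × 4 × 12.2) = 8.937 in.
M_n = C_f(d − h_f/2) + (T − C_f)(d − a_w/2) = 356.8 × (30.8 − 1.65) + 370.7 × (30.8 − 4.4685) = 10400.7 + 9761.1 = 20161.8 kip·in.
M_n = 20161.8/12 = 1680.15 kip·ft.

M_n ≈ 1680 kip·ft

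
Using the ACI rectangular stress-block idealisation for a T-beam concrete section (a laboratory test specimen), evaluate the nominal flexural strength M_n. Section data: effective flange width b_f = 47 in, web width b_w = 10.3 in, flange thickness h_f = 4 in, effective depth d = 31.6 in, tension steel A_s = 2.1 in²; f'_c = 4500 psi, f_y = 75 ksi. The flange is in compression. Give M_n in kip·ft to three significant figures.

M_n ≈ 409 kip·ft

Tension: T = A_s f_y = 2.1 × 75 = 157.5 kips.
Try a within the flange: a = T/(0.85 f'_c b_f) = 157.5/(0.85 × 4.5 × 47) = 0.876 in.
Since a = 0.876 ≤ h_f = 4 in, the stress block lies entirely in the flange; analyse as a rectangular beam of width b_f.
M_n = T(d − a/2) = 157.5 × (31.6 − 0.438) = 4908.0 kip·in.
M_n = 4908.0/12 = 409.00 kip·ft.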